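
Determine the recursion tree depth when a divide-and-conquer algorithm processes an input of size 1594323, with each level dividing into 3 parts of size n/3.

For divide and conquer with division factor 3:

Problem sizes at each level:
Level 0: 1594323
Level 1: 531441
Level 2: 177147
Level 3: 59049
Level 4: 19683
Level 5: 6561
Level 6: 2187
Level 7: 729
Level 8: 243
Level 9: 81
Level 10: 27
Level 11: 9
Level 12: 3
Level 13: 1

The root is level 0 and the size-1 base case is level 13 (the tree spans levels 0 through 13, i.e. 14 levels counting the root), so the depth is the number of divisions: log_3(1594323) = 13

The recursion tree depth is log_3(1594323) = 13. At each level, the problem size is divided by 3, so it takes 13 divisions to reduce to a base case of size 1. The algorithm makes 3 recursive calls at each level.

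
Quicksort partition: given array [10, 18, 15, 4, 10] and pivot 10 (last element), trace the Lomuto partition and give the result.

Lomuto partition with pivot = 10:

Initial array: [10, 18, 15, 4, 10]

arr[0]=10 <= 10: swap with position 0, array becomes [10, 18, 15, 4, 10]
arr[1]=18 > 10: no swap
arr[2]=15 > 10: no swap
arr[3]=4 <= 10: swap with position 1, array becomes [10, 4, 15, 18, 10]

Place pivot at position 2: [10, 4, 10, 18, 15]
Pivot position: 2

After partitioning with pivot 10, the array becomes [10, 4, 10, 18, 15]. The pivot is placed at index 2. All elements to the left of the pivot are <= 10, and all elements to the right are > 10.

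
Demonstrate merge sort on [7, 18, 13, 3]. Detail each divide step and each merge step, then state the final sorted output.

Merge sort trace:

Split: [7, 18, 13, 3] -> [7, 18] and [13, 3]
  Split: [7, 18] -> [7] and [18]
  Merge: [7] + [18] -> [7, 18]
  Split: [13, 3] -> [13] and [3]
  Merge: [13] + [3] -> [3, 13]
Merge: [7, 18] + [3, 13] -> [3, 7, 13, 18]

Final sorted array: [3, 7, 13, 18]

The merge sort proceeds by recursively splitting the array and merging sorted halves.
After all merges, the sorted array is [3, 7, 13, 18].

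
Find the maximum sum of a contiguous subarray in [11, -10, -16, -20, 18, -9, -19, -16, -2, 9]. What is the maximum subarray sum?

Using Kadane's algorithm on [11, -10, -16, -20, 18, -9, -19, -16, -2, 9]:

Scanning through the array:
Position 1 (value -10): max_ending_here = 1, max_so_far = 11
Position 2 (value -16): max_ending_here = -15, max_so_far = 11
Position 3 (value -20): max_ending_here = -20, max_so_far = 11
Position 4 (value 18): max_ending_here = 18, max_so_far = 18
Position 5 (value -9): max_ending_here = 9, max_so_far = 18
Position 6 (value -19): max_ending_here = -10, max_so_far = 18
Position 7 (value -16): max_ending_here = -16, max_so_far = 18
Position 8 (value -2): max_ending_here = -2, max_so_far = 18
Position 9 (value 9): max_ending_here = 9, max_so_far = 18

Maximum subarray: [18]
Maximum sum: 18

The maximum subarray is [18] with sum 18. This subarray runs from index 4 to index 4.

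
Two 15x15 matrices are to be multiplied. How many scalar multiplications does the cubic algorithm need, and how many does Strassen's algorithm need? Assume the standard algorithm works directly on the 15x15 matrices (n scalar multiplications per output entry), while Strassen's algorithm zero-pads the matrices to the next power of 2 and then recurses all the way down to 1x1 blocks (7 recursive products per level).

Matrix multiplication for 15x15 matrices:

Strassen's algorithm requires power-of-2 dimensions. Pad 15x15 to 16x16 (next power of 2).

Standard algorithm: 15^3 = 3375 multiplications
Strassen's algorithm: 7^(log2(16)) = 7^4 = 2401 multiplications
Savings: 3375 - 2401 = 974 multiplications

Standard: 3375 multiplications (15^3). Strassen: 2401 multiplications (7^4, after padding to 16x16). Strassen reduces 8 recursive multiplications to 7 at each level.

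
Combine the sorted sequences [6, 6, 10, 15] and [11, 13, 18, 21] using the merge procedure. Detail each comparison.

Merging process:

Compare 6 vs 11: take 6 from left. Merged: [6]
Compare 6 vs 11: take 6 from left. Merged: [6, 6]
Compare 10 vs 11: take 10 from left. Merged: [6, 6, 10]
Compare 15 vs 11: take 11 from right. Merged: [6, 6, 10, 11]
Compare 15 vs 13: take 13 from right. Merged: [6, 6, 10, 11, 13]
Compare 15 vs 18: take 15 from left. Merged: [6, 6, 10, 11, 13, 15]
Append remaining from right: [18, 21]. Merged: [6, 6, 10, 11, 13, 15, 18, 21]

Final merged array: [6, 6, 10, 11, 13, 15, 18, 21]
Total comparisons: 6

The merged array is [6, 6, 10, 11, 13, 15, 18, 21], requiring 6 comparisons. The merge step runs in O(n) time where n is the total number of elements.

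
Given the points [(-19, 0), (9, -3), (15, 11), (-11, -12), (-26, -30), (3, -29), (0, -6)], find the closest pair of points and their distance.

Computing all pairwise distances among 7 points:

d((-19, 0), (9, -3)) = 28.1603
d((-19, 0), (15, 11)) = 35.7351
d((-19, 0), (-11, -12)) = 14.4222
d((-19, 0), (-26, -30)) = 30.8058
d((-19, 0), (3, -29)) = 36.4005
d((-19, 0), (0, -6)) = 19.9249
d((9, -3), (15, 11)) = 15.2315
d((9, -3), (-11, -12)) = 21.9317
d((9, -3), (-26, -30)) = 44.2041
d((9, -3), (3, -29)) = 26.6833
d((9, -3), (0, -6)) = 9.4868 <-- minimum
d((15, 11), (-11, -12)) = 34.7131
d((15, 11), (-26, -30)) = 57.9828
d((15, 11), (3, -29)) = 41.7612
d((15, 11), (0, -6)) = 22.6716
d((-11, -12), (-26, -30)) = 23.4307
d((-11, -12), (3, -29)) = 22.0227
d((-11, -12), (0, -6)) = 12.53
d((-26, -30), (3, -29)) = 29.0172
d((-26, -30), (0, -6)) = 35.3836
d((3, -29), (0, -6)) = 23.1948

Closest pair: (9, -3) and (0, -6) with distance 9.4868

The closest pair is (9, -3) and (0, -6) with Euclidean distance 9.4868. For 7 points, brute-force pairwise comparison is shown above. For large n, the divide-and-conquer algorithm (sort by x, recurse on halves, check the dividing strip) achieves O(n log n).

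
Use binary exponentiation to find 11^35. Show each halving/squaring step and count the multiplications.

Computing 11^35 by squaring (build up from 11^1; each line after the first costs one multiplication):

11^1 = 11
11^2 = (11^1)^2 = 11^2 = 121
11^4 = (11^2)^2 = 121^2 = 14641
11^8 = (11^4)^2 = 14641^2 = 214358881
11^16 = (11^8)^2 = 214358881^2 = 45949729863572161
11^17 = 11 * 11^16 = 11 * 45949729863572161 = 505447028499293771
11^34 = (11^17)^2 = 505447028499293771^2 = 255476698618765889551019445759400441
11^35 = 11 * 11^34 = 11 * 255476698618765889551019445759400441 = 2810243684806424785061213903353404851

Result: 2810243684806424785061213903353404851
Multiplications needed: 7 (7 lines after 11^1)

11^35 = 2810243684806424785061213903353404851. Using exponentiation by squaring, this requires 7 multiplications. The key idea: if the exponent is even, square the half-power; if odd, multiply by the base once.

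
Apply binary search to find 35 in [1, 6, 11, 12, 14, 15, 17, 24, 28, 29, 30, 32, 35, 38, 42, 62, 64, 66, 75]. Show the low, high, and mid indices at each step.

Binary search for 35 in [1, 6, 11, 12, 14, 15, 17, 24, 28, 29, 30, 32, 35, 38, 42, 62, 64, 66, 75]:

lo=0, hi=18, mid=9, arr[mid]=29 -> 29 < 35, search right half
lo=10, hi=18, mid=14, arr[mid]=42 -> 42 > 35, search left half
lo=10, hi=13, mid=11, arr[mid]=32 -> 32 < 35, search right half
lo=12, hi=13, mid=12, arr[mid]=35 -> Found target at index 12!

Binary search finds 35 at index 12 after 4 comparisons. The search repeatedly halves the search space by comparing with the middle element.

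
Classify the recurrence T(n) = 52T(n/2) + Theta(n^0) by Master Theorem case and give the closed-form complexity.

Master Theorem for T(n) = 52T(n/2) + O(n^0):

a = 52, b = 2, c = 0
log_b(a) = log_2(52) = 5.7004

Case 1: c = 0 < log_2(52) = 5.7004
T(n) = O(n^(log_2 52))

For T(n) = 52T(n/2) + O(n^0): log_2(52) = 5.7004. This is Case 1 of the Master Theorem (c < log_b(a), work dominated by leaves), giving O(n^(log_2 52)).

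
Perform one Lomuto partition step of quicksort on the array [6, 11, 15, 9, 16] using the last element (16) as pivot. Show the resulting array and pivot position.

Lomuto partition with pivot = 16:

Initial array: [6, 11, 15, 9, 16]

arr[0]=6 <= 16: swap with position 0, array becomes [6, 11, 15, 9, 16]
arr[1]=11 <= 16: swap with position 1, array becomes [6, 11, 15, 9, 16]
arr[2]=15 <= 16: swap with position 2, array becomes [6, 11, 15, 9, 16]
arr[3]=9 <= 16: swap with position 3, array becomes [6, 11, 15, 9, 16]

Place pivot at position 4: [6, 11, 15, 9, 16]
Pivot position: 4

After partitioning with pivot 16, the array becomes [6, 11, 15, 9, 16]. The pivot is placed at index 4. All elements to the left of the pivot are <= 16, and all elements to the right are > 16.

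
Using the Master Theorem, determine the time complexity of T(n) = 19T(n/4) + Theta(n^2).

Master Theorem for T(n) = 19T(n/4) + O(n^2):

a = 19, b = 4, c = 2
log_b(a) = log_4(19) = 2.1240

Case 1: c = 2 < log_4(19) = 2.1240
T(n) = O(n^(log_4 19))

For T(n) = 19T(n/4) + O(n^2): log_4(19) = 2.1240. This is Case 1 of the Master Theorem (c < log_b(a), work dominated by leaves), giving O(n^(log_4 19)).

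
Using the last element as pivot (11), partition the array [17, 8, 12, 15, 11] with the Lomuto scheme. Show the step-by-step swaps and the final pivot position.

Lomuto partition with pivot = 11:

Initial array: [17, 8, 12, 15, 11]

arr[0]=17 > 11: no swap
arr[1]=8 <= 11: swap with position 0, array becomes [8, 17, 12, 15, 11]
arr[2]=12 > 11: no swap
arr[3]=15 > 11: no swap

Place pivot at position 1: [8, 11, 12, 15, 17]
Pivot position: 1

After partitioning with pivot 11, the array becomes [8, 11, 12, 15, 17]. The pivot is placed at index 1. All elements to the left of the pivot are <= 11, and all elements to the right are > 11.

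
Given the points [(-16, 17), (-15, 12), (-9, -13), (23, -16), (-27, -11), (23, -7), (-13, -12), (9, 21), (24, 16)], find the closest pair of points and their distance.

Computing all pairwise distances among 9 points:

d((-16, 17), (-15, 12)) = 5.099
d((-16, 17), (-9, -13)) = 30.8058
d((-16, 17), (23, -16)) = 51.0882
d((-16, 17), (-27, -11)) = 30.0832
d((-16, 17), (23, -7)) = 45.793
d((-16, 17), (-13, -12)) = 29.1548
d((-16, 17), (9, 21)) = 25.318
d((-16, 17), (24, 16)) = 40.0125
d((-15, 12), (-9, -13)) = 25.7099
d((-15, 12), (23, -16)) = 47.2017
d((-15, 12), (-27, -11)) = 25.9422
d((-15, 12), (23, -7)) = 42.4853
d((-15, 12), (-13, -12)) = 24.0832
d((-15, 12), (9, 21)) = 25.632
d((-15, 12), (24, 16)) = 39.2046
d((-9, -13), (23, -16)) = 32.1403
d((-9, -13), (-27, -11)) = 18.1108
d((-9, -13), (23, -7)) = 32.5576
d((-9, -13), (-13, -12)) = 4.1231 <-- minimum
d((-9, -13), (9, 21)) = 38.4708
d((-9, -13), (24, 16)) = 43.9318
d((23, -16), (-27, -11)) = 50.2494
d((23, -16), (23, -7)) = 9.0
d((23, -16), (-13, -12)) = 36.2215
d((23, -16), (9, 21)) = 39.5601
d((23, -16), (24, 16)) = 32.0156
d((-27, -11), (23, -7)) = 50.1597
d((-27, -11), (-13, -12)) = 14.0357
d((-27, -11), (9, 21)) = 48.1664
d((-27, -11), (24, 16)) = 57.7062
d((23, -7), (-13, -12)) = 36.3456
d((23, -7), (9, 21)) = 31.305
d((23, -7), (24, 16)) = 23.0217
d((-13, -12), (9, 21)) = 39.6611
d((-13, -12), (24, 16)) = 46.4004
d((9, 21), (24, 16)) = 15.8114

Closest pair: (-9, -13) and (-13, -12) with distance 4.1231

The closest pair is (-9, -13) and (-13, -12) with Euclidean distance 4.1231. For 9 points, brute-force pairwise comparison is shown above. For large n, the divide-and-conquer algorithm (sort by x, recurse on halves, check the dividing strip) achieves O(n log n).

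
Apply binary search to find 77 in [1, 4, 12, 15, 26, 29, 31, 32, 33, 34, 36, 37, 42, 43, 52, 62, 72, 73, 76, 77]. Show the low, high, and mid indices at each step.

Binary search for 77 in [1, 4, 12, 15, 26, 29, 31, 32, 33, 34, 36, 37, 42, 43, 52, 62, 72, 73, 76, 77]:

lo=0, hi=19, mid=9, arr[mid]=34 -> 34 < 77, search right half
lo=10, hi=19, mid=14, arr[mid]=52 -> 52 < 77, search right half
lo=15, hi=19, mid=17, arr[mid]=73 -> 73 < 77, search right half
lo=18, hi=19, mid=18, arr[mid]=76 -> 76 < 77, search right half
lo=19, hi=19, mid=19, arr[mid]=77 -> Found target at index 19!

Binary search finds 77 at index 19 after 5 comparisons. The search repeatedly halves the search space by comparing with the middle element.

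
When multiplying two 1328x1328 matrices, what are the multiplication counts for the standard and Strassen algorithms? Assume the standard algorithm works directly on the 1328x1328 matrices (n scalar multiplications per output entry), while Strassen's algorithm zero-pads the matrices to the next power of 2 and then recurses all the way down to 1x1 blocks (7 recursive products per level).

Matrix multiplication for 1328x1328 matrices:

Strassen's algorithm requires power-of-2 dimensions. Pad 1328x1328 to 2048x2048 (next power of 2).

Standard algorithm: 1328^3 = 2342039552 multiplications
Strassen's algorithm: 7^(log2(2048)) = 7^11 = 1977326743 multiplications
Savings: 2342039552 - 1977326743 = 364712809 multiplications

Standard: 2342039552 multiplications (1328^3). Strassen: 1977326743 multiplications (7^11, after padding to 2048x2048). Strassen reduces 8 recursive multiplications to 7 at each level.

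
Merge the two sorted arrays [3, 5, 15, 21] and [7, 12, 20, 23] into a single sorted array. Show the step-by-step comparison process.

Merging process:

Compare 3 vs 7: take 3 from left. Merged: [3]
Compare 5 vs 7: take 5 from left. Merged: [3, 5]
Compare 15 vs 7: take 7 from right. Merged: [3, 5, 7]
Compare 15 vs 12: take 12 from right. Merged: [3, 5, 7, 12]
Compare 15 vs 20: take 15 from left. Merged: [3, 5, 7, 12, 15]
Compare 21 vs 20: take 20 from right. Merged: [3, 5, 7, 12, 15, 20]
Compare 21 vs 23: take 21 from left. Merged: [3, 5, 7, 12, 15, 20, 21]
Append remaining from right: [23]. Merged: [3, 5, 7, 12, 15, 20, 21, 23]

Final merged array: [3, 5, 7, 12, 15, 20, 21, 23]
Total comparisons: 7

The merged array is [3, 5, 7, 12, 15, 20, 21, 23], requiring 7 comparisons. The merge step runs in O(n) time where n is the total number of elements.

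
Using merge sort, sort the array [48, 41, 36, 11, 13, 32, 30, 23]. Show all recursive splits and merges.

Merge sort trace:

Split: [48, 41, 36, 11, 13, 32, 30, 23] -> [48, 41, 36, 11] and [13, 32, 30, 23]
  Split: [48, 41, 36, 11] -> [48, 41] and [36, 11]
    Split: [48, 41] -> [48] and [41]
    Merge: [48] + [41] -> [41, 48]
    Split: [36, 11] -> [36] and [11]
    Merge: [36] + [11] -> [11, 36]
  Merge: [41, 48] + [11, 36] -> [11, 36, 41, 48]
  Split: [13, 32, 30, 23] -> [13, 32] and [30, 23]
    Split: [13, 32] -> [13] and [32]
    Merge: [13] + [32] -> [13, 32]
    Split: [30, 23] -> [30] and [23]
    Merge: [30] + [23] -> [23, 30]
  Merge: [13, 32] + [23, 30] -> [13, 23, 30, 32]
Merge: [11, 36, 41, 48] + [13, 23, 30, 32] -> [11, 13, 23, 30, 32, 36, 41, 48]

Final sorted array: [11, 13, 23, 30, 32, 36, 41, 48]

The merge sort proceeds by recursively splitting the array and merging sorted halves.
After all merges, the sorted array is [11, 13, 23, 30, 32, 36, 41, 48].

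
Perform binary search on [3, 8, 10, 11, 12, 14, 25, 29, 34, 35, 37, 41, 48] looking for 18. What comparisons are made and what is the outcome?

Binary search for 18 in [3, 8, 10, 11, 12, 14, 25, 29, 34, 35, 37, 41, 48]:

lo=0, hi=12, mid=6, arr[mid]=25 -> 25 > 18, search left half
lo=0, hi=5, mid=2, arr[mid]=10 -> 10 < 18, search right half
lo=3, hi=5, mid=4, arr[mid]=12 -> 12 < 18, search right half
lo=5, hi=5, mid=5, arr[mid]=14 -> 14 < 18, search right half
lo=6 > hi=5, target 18 not found

Binary search determines that 18 is not in the array after 4 comparisons. The search space was exhausted without finding the target.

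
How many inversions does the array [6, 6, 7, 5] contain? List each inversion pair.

Finding inversions in [6, 6, 7, 5]:

(0, 3): arr[0]=6 > arr[3]=5
(1, 3): arr[1]=6 > arr[3]=5
(2, 3): arr[2]=7 > arr[3]=5

Total inversions: 3

The array has 3 inversion(s): (0,3), (1,3), (2,3). Each pair (i,j) satisfies i < j and arr[i] > arr[j].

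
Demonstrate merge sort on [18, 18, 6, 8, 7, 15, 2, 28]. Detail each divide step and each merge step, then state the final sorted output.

Merge sort trace:

Split: [18, 18, 6, 8, 7, 15, 2, 28] -> [18, 18, 6, 8] and [7, 15, 2, 28]
  Split: [18, 18, 6, 8] -> [18, 18] and [6, 8]
    Split: [18, 18] -> [18] and [18]
    Merge: [18] + [18] -> [18, 18]
    Split: [6, 8] -> [6] and [8]
    Merge: [6] + [8] -> [6, 8]
  Merge: [18, 18] + [6, 8] -> [6, 8, 18, 18]
  Split: [7, 15, 2, 28] -> [7, 15] and [2, 28]
    Split: [7, 15] -> [7] and [15]
    Merge: [7] + [15] -> [7, 15]
    Split: [2, 28] -> [2] and [28]
    Merge: [2] + [28] -> [2, 28]
  Merge: [7, 15] + [2, 28] -> [2, 7, 15, 28]
Merge: [6, 8, 18, 18] + [2, 7, 15, 28] -> [2, 6, 7, 8, 15, 18, 18, 28]

Final sorted array: [2, 6, 7, 8, 15, 18, 18, 28]

The merge sort proceeds by recursively splitting the array and merging sorted halves.
After all merges, the sorted array is [2, 6, 7, 8, 15, 18, 18, 28].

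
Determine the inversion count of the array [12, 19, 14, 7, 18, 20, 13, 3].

Finding inversions in [12, 19, 14, 7, 18, 20, 13, 3]:

(0, 3): arr[0]=12 > arr[3]=7
(0, 7): arr[0]=12 > arr[7]=3
(1, 2): arr[1]=19 > arr[2]=14
(1, 3): arr[1]=19 > arr[3]=7
(1, 4): arr[1]=19 > arr[4]=18
(1, 6): arr[1]=19 > arr[6]=13
(1, 7): arr[1]=19 > arr[7]=3
(2, 3): arr[2]=14 > arr[3]=7
(2, 6): arr[2]=14 > arr[6]=13
(2, 7): arr[2]=14 > arr[7]=3
(3, 7): arr[3]=7 > arr[7]=3
(4, 6): arr[4]=18 > arr[6]=13
(4, 7): arr[4]=18 > arr[7]=3
(5, 6): arr[5]=20 > arr[6]=13
(5, 7): arr[5]=20 > arr[7]=3
(6, 7): arr[6]=13 > arr[7]=3

Total inversions: 16

The array has 16 inversion(s): (0,3), (0,7), (1,2), (1,3), (1,4), (1,6), (1,7), (2,3), (2,6), (2,7), (3,7), (4,6), (4,7), (5,6), (5,7), (6,7). Each pair (i,j) satisfies i < j and arr[i] > arr[j].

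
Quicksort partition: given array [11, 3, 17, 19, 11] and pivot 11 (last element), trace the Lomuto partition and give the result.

Lomuto partition with pivot = 11:

Initial array: [11, 3, 17, 19, 11]

arr[0]=11 <= 11: swap with position 0, array becomes [11, 3, 17, 19, 11]
arr[1]=3 <= 11: swap with position 1, array becomes [11, 3, 17, 19, 11]
arr[2]=17 > 11: no swap
arr[3]=19 > 11: no swap

Place pivot at position 2: [11, 3, 11, 19, 17]
Pivot position: 2

After partitioning with pivot 11, the array becomes [11, 3, 11, 19, 17]. The pivot is placed at index 2. All elements to the left of the pivot are <= 11, and all elements to the right are > 11.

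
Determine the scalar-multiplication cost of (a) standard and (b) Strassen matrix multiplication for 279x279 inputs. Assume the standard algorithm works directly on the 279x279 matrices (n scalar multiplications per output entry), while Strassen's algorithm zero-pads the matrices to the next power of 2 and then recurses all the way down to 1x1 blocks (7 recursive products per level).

Matrix multiplication for 279x279 matrices:

Strassen's algorithm requires power-of-2 dimensions. Pad 279x279 to 512x512 (next power of 2).

Standard algorithm: 279^3 = 21717639 multiplications
Strassen's algorithm: 7^(log2(512)) = 7^9 = 40353607 multiplications
Difference: 21717639 - 40353607 = -18635968 (Strassen uses MORE here due to padding overhead — for small or just-over-power-of-2 n, padding can outweigh the per-level savings)

Standard: 21717639 multiplications (279^3). Strassen: 40353607 multiplications (7^9, after padding to 512x512). Strassen reduces 8 recursive multiplications to 7 at each level.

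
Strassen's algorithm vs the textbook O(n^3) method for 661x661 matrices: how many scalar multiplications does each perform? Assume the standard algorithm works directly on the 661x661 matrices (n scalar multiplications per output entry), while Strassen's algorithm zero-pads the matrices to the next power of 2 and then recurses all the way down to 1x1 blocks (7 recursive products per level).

Matrix multiplication for 661x661 matrices:

Strassen's algorithm requires power-of-2 dimensions. Pad 661x661 to 1024x1024 (next power of 2).

Standard algorithm: 661^3 = 288804781 multiplications
Strassen's algorithm: 7^(log2(1024)) = 7^10 = 282475249 multiplications
Savings: 288804781 - 282475249 = 6329532 multiplications

Standard: 288804781 multiplications (661^3). Strassen: 282475249 multiplications (7^10, after padding to 1024x1024). Strassen reduces 8 recursive multiplications to 7 at each level.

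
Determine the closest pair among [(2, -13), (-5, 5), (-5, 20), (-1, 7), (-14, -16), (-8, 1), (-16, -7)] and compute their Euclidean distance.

Computing all pairwise distances among 7 points:

d((2, -13), (-5, 5)) = 19.3132
d((2, -13), (-5, 20)) = 33.7343
d((2, -13), (-1, 7)) = 20.2237
d((2, -13), (-14, -16)) = 16.2788
d((2, -13), (-8, 1)) = 17.2047
d((2, -13), (-16, -7)) = 18.9737
d((-5, 5), (-5, 20)) = 15.0
d((-5, 5), (-1, 7)) = 4.4721 <-- minimum
d((-5, 5), (-14, -16)) = 22.8473
d((-5, 5), (-8, 1)) = 5.0
d((-5, 5), (-16, -7)) = 16.2788
d((-5, 20), (-1, 7)) = 13.6015
d((-5, 20), (-14, -16)) = 37.108
d((-5, 20), (-8, 1)) = 19.2354
d((-5, 20), (-16, -7)) = 29.1548
d((-1, 7), (-14, -16)) = 26.4197
d((-1, 7), (-8, 1)) = 9.2195
d((-1, 7), (-16, -7)) = 20.5183
d((-14, -16), (-8, 1)) = 18.0278
d((-14, -16), (-16, -7)) = 9.2195
d((-8, 1), (-16, -7)) = 11.3137

Closest pair: (-5, 5) and (-1, 7) with distance 4.4721

The closest pair is (-5, 5) and (-1, 7) with Euclidean distance 4.4721. For 7 points, brute-force pairwise comparison is shown above. For large n, the divide-and-conquer algorithm (sort by x, recurse on halves, check the dividing strip) achieves O(n log n).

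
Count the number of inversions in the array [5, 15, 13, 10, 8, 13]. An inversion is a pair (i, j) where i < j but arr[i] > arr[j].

Finding inversions in [5, 15, 13, 10, 8, 13]:

(1, 2): arr[1]=15 > arr[2]=13
(1, 3): arr[1]=15 > arr[3]=10
(1, 4): arr[1]=15 > arr[4]=8
(1, 5): arr[1]=15 > arr[5]=13
(2, 3): arr[2]=13 > arr[3]=10
(2, 4): arr[2]=13 > arr[4]=8
(3, 4): arr[3]=10 > arr[4]=8

Total inversions: 7

The array has 7 inversion(s): (1,2), (1,3), (1,4), (1,5), (2,3), (2,4), (3,4). Each pair (i,j) satisfies i < j and arr[i] > arr[j].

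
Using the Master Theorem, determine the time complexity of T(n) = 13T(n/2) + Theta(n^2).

Master Theorem for T(n) = 13T(n/2) + O(n^2):

a = 13, b = 2, c = 2
log_b(a) = log_2(13) = 3.7004

Case 1: c = 2 < log_2(13) = 3.7004
T(n) = O(n^(log_2 13))

For T(n) = 13T(n/2) + O(n^2): log_2(13) = 3.7004. This is Case 1 of the Master Theorem (c < log_b(a), work dominated by leaves), giving O(n^(log_2 13)).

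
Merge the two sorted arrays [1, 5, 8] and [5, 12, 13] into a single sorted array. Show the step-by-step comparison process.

Merging process:

Compare 1 vs 5: take 1 from left. Merged: [1]
Compare 5 vs 5: take 5 from left. Merged: [1, 5]
Compare 8 vs 5: take 5 from right. Merged: [1, 5, 5]
Compare 8 vs 12: take 8 from left. Merged: [1, 5, 5, 8]
Append remaining from right: [12, 13]. Merged: [1, 5, 5, 8, 12, 13]

Final merged array: [1, 5, 5, 8, 12, 13]
Total comparisons: 4

The merged array is [1, 5, 5, 8, 12, 13], requiring 4 comparisons. The merge step runs in O(n) time where n is the total number of elements.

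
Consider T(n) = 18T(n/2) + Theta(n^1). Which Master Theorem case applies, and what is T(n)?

Master Theorem for T(n) = 18T(n/2) + O(n^1):

a = 18, b = 2, c = 1
log_b(a) = log_2(18) = 4.1699

Case 1: c = 1 < log_2(18) = 4.1699
T(n) = O(n^(log_2 18))

For T(n) = 18T(n/2) + O(n^1): log_2(18) = 4.1699. This is Case 1 of the Master Theorem (c < log_b(a), work dominated by leaves), giving O(n^(log_2 18)).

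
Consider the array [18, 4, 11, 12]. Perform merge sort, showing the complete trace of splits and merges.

Merge sort trace:

Split: [18, 4, 11, 12] -> [18, 4] and [11, 12]
  Split: [18, 4] -> [18] and [4]
  Merge: [18] + [4] -> [4, 18]
  Split: [11, 12] -> [11] and [12]
  Merge: [11] + [12] -> [11, 12]
Merge: [4, 18] + [11, 12] -> [4, 11, 12, 18]

Final sorted array: [4, 11, 12, 18]

The merge sort proceeds by recursively splitting the array and merging sorted halves.
After all merges, the sorted array is [4, 11, 12, 18].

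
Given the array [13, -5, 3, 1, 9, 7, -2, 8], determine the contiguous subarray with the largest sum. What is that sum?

Using Kadane's algorithm on [13, -5, 3, 1, 9, 7, -2, 8]:

Scanning through the array:
Position 1 (value -5): max_ending_here = 8, max_so_far = 13
Position 2 (value 3): max_ending_here = 11, max_so_far = 13
Position 3 (value 1): max_ending_here = 12, max_so_far = 13
Position 4 (value 9): max_ending_here = 21, max_so_far = 21
Position 5 (value 7): max_ending_here = 28, max_so_far = 28
Position 6 (value -2): max_ending_here = 26, max_so_far = 28
Position 7 (value 8): max_ending_here = 34, max_so_far = 34

Maximum subarray: [13, -5, 3, 1, 9, 7, -2, 8]
Maximum sum: 34

The maximum subarray is [13, -5, 3, 1, 9, 7, -2, 8] with sum 34. This subarray runs from index 0 to index 7.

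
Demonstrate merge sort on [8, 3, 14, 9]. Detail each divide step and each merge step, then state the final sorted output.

Merge sort trace:

Split: [8, 3, 14, 9] -> [8, 3] and [14, 9]
  Split: [8, 3] -> [8] and [3]
  Merge: [8] + [3] -> [3, 8]
  Split: [14, 9] -> [14] and [9]
  Merge: [14] + [9] -> [9, 14]
Merge: [3, 8] + [9, 14] -> [3, 8, 9, 14]

Final sorted array: [3, 8, 9, 14]

The merge sort proceeds by recursively splitting the array and merging sorted halves.
After all merges, the sorted array is [3, 8, 9, 14].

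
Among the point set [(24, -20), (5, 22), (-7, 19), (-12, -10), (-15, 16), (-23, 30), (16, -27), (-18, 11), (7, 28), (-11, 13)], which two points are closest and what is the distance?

Computing all pairwise distances among 10 points:

d((24, -20), (5, 22)) = 46.0977
d((24, -20), (-7, 19)) = 49.8197
d((24, -20), (-12, -10)) = 37.3631
d((24, -20), (-15, 16)) = 53.0754
d((24, -20), (-23, 30)) = 68.6222
d((24, -20), (16, -27)) = 10.6301
d((24, -20), (-18, 11)) = 52.2015
d((24, -20), (7, 28)) = 50.9215
d((24, -20), (-11, 13)) = 48.1041
d((5, 22), (-7, 19)) = 12.3693
d((5, 22), (-12, -10)) = 36.2353
d((5, 22), (-15, 16)) = 20.8806
d((5, 22), (-23, 30)) = 29.1204
d((5, 22), (16, -27)) = 50.2195
d((5, 22), (-18, 11)) = 25.4951
d((5, 22), (7, 28)) = 6.3246
d((5, 22), (-11, 13)) = 18.3576
d((-7, 19), (-12, -10)) = 29.4279
d((-7, 19), (-15, 16)) = 8.544
d((-7, 19), (-23, 30)) = 19.4165
d((-7, 19), (16, -27)) = 51.4296
d((-7, 19), (-18, 11)) = 13.6015
d((-7, 19), (7, 28)) = 16.6433
d((-7, 19), (-11, 13)) = 7.2111
d((-12, -10), (-15, 16)) = 26.1725
d((-12, -10), (-23, 30)) = 41.4849
d((-12, -10), (16, -27)) = 32.7567
d((-12, -10), (-18, 11)) = 21.8403
d((-12, -10), (7, 28)) = 42.4853
d((-12, -10), (-11, 13)) = 23.0217
d((-15, 16), (-23, 30)) = 16.1245
d((-15, 16), (16, -27)) = 53.0094
d((-15, 16), (-18, 11)) = 5.831
d((-15, 16), (7, 28)) = 25.0599
d((-15, 16), (-11, 13)) = 5.0 <-- minimum
d((-23, 30), (16, -27)) = 69.0652
d((-23, 30), (-18, 11)) = 19.6469
d((-23, 30), (7, 28)) = 30.0666
d((-23, 30), (-11, 13)) = 20.8087
d((16, -27), (-18, 11)) = 50.9902
d((16, -27), (7, 28)) = 55.7315
d((16, -27), (-11, 13)) = 48.2597
d((-18, 11), (7, 28)) = 30.2324
d((-18, 11), (-11, 13)) = 7.2801
d((7, 28), (-11, 13)) = 23.4307

Closest pair: (-15, 16) and (-11, 13) with distance 5.0

The closest pair is (-15, 16) and (-11, 13) with Euclidean distance 5.0. For 10 points, brute-force pairwise comparison is shown above. For large n, the divide-and-conquer algorithm (sort by x, recurse on halves, check the dividing strip) achieves O(n log n).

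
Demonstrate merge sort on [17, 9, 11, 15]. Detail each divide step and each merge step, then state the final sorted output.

Merge sort trace:

Split: [17, 9, 11, 15] -> [17, 9] and [11, 15]
  Split: [17, 9] -> [17] and [9]
  Merge: [17] + [9] -> [9, 17]
  Split: [11, 15] -> [11] and [15]
  Merge: [11] + [15] -> [11, 15]
Merge: [9, 17] + [11, 15] -> [9, 11, 15, 17]

Final sorted array: [9, 11, 15, 17]

The merge sort proceeds by recursively splitting the array and merging sorted halves.
After all merges, the sorted array is [9, 11, 15, 17].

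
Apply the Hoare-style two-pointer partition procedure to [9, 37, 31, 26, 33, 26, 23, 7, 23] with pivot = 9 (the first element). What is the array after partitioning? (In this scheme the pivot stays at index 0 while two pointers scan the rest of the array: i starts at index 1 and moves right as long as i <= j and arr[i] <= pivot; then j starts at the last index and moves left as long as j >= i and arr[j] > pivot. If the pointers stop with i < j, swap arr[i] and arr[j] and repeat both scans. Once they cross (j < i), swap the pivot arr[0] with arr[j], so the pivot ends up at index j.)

Hoare-style two-pointer partition with pivot = 9:

Initial array: [9, 37, 31, 26, 33, 26, 23, 7, 23]

Pointers start at i = 1, j = 8.
i stops at index 1 (arr[1]=37 > 9), j stops at index 7 (arr[7]=7 <= 9): swap arr[1] and arr[7], array becomes [9, 7, 31, 26, 33, 26, 23, 37, 23]
i ends at 2, j ends at 1: the pointers have crossed (j < i), so scanning stops.

Swap pivot arr[0] with arr[1] to place pivot at position 1: [7, 9, 31, 26, 33, 26, 23, 37, 23]
Pivot position: 1

After partitioning with pivot 9, the array becomes [7, 9, 31, 26, 33, 26, 23, 37, 23]. The pivot is placed at index 1. All elements to the left of the pivot are <= 9, and all elements to the right are > 9.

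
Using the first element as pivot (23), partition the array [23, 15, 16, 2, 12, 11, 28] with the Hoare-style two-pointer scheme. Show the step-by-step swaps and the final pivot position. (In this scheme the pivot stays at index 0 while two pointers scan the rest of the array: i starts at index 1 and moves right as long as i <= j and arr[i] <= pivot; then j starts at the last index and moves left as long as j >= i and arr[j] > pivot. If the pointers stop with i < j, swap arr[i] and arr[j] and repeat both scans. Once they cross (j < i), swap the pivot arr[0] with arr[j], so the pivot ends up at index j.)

Hoare-style two-pointer partition with pivot = 23:

Initial array: [23, 15, 16, 2, 12, 11, 28]

Pointers start at i = 1, j = 6.
i ends at 6, j ends at 5: the pointers have crossed (j < i), so scanning stops.

Swap pivot arr[0] with arr[5] to place pivot at position 5: [11, 15, 16, 2, 12, 23, 28]
Pivot position: 5

After partitioning with pivot 23, the array becomes [11, 15, 16, 2, 12, 23, 28]. The pivot is placed at index 5. All elements to the left of the pivot are <= 23, and all elements to the right are > 23.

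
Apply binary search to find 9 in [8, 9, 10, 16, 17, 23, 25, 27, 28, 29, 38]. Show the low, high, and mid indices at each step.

Binary search for 9 in [8, 9, 10, 16, 17, 23, 25, 27, 28, 29, 38]:

lo=0, hi=10, mid=5, arr[mid]=23 -> 23 > 9, search left half
lo=0, hi=4, mid=2, arr[mid]=10 -> 10 > 9, search left half
lo=0, hi=1, mid=0, arr[mid]=8 -> 8 < 9, search right half
lo=1, hi=1, mid=1, arr[mid]=9 -> Found target at index 1!

Binary search finds 9 at index 1 after 4 comparisons. The search repeatedly halves the search space by comparing with the middle element.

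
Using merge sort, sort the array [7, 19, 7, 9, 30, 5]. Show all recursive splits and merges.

Merge sort trace:

Split: [7, 19, 7, 9, 30, 5] -> [7, 19, 7] and [9, 30, 5]
  Split: [7, 19, 7] -> [7] and [19, 7]
    Split: [19, 7] -> [19] and [7]
    Merge: [19] + [7] -> [7, 19]
  Merge: [7] + [7, 19] -> [7, 7, 19]
  Split: [9, 30, 5] -> [9] and [30, 5]
    Split: [30, 5] -> [30] and [5]
    Merge: [30] + [5] -> [5, 30]
  Merge: [9] + [5, 30] -> [5, 9, 30]
Merge: [7, 7, 19] + [5, 9, 30] -> [5, 7, 7, 9, 19, 30]

Final sorted array: [5, 7, 7, 9, 19, 30]

The merge sort proceeds by recursively splitting the array and merging sorted halves.
After all merges, the sorted array is [5, 7, 7, 9, 19, 30].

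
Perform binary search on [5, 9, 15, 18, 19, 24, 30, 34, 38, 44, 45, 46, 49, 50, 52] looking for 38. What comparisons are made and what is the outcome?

Binary search for 38 in [5, 9, 15, 18, 19, 24, 30, 34, 38, 44, 45, 46, 49, 50, 52]:

lo=0, hi=14, mid=7, arr[mid]=34 -> 34 < 38, search right half
lo=8, hi=14, mid=11, arr[mid]=46 -> 46 > 38, search left half
lo=8, hi=10, mid=9, arr[mid]=44 -> 44 > 38, search left half
lo=8, hi=8, mid=8, arr[mid]=38 -> Found target at index 8!

Binary search finds 38 at index 8 after 4 comparisons. The search repeatedly halves the search space by comparing with the middle element.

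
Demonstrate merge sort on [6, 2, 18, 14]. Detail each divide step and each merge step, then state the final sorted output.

Merge sort trace:

Split: [6, 2, 18, 14] -> [6, 2] and [18, 14]
  Split: [6, 2] -> [6] and [2]
  Merge: [6] + [2] -> [2, 6]
  Split: [18, 14] -> [18] and [14]
  Merge: [18] + [14] -> [14, 18]
Merge: [2, 6] + [14, 18] -> [2, 6, 14, 18]

Final sorted array: [2, 6, 14, 18]

The merge sort proceeds by recursively splitting the array and merging sorted halves.
After all merges, the sorted array is [2, 6, 14, 18].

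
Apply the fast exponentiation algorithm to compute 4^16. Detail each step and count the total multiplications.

Computing 4^16 by squaring (build up from 4^1; each line after the first costs one multiplication):

4^1 = 4
4^2 = (4^1)^2 = 4^2 = 16
4^4 = (4^2)^2 = 16^2 = 256
4^8 = (4^4)^2 = 256^2 = 65536
4^16 = (4^8)^2 = 65536^2 = 4294967296

Result: 4294967296
Multiplications needed: 4 (4 lines after 4^1)

4^16 = 4294967296. Using exponentiation by squaring, this requires 4 multiplications. The key idea: if the exponent is even, square the half-power; if odd, multiply by the base once.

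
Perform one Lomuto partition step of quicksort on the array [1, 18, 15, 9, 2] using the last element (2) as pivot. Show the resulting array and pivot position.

Lomuto partition with pivot = 2:

Initial array: [1, 18, 15, 9, 2]

arr[0]=1 <= 2: swap with position 0, array becomes [1, 18, 15, 9, 2]
arr[1]=18 > 2: no swap
arr[2]=15 > 2: no swap
arr[3]=9 > 2: no swap

Place pivot at position 1: [1, 2, 15, 9, 18]
Pivot position: 1

After partitioning with pivot 2, the array becomes [1, 2, 15, 9, 18]. The pivot is placed at index 1. All elements to the left of the pivot are <= 2, and all elements to the right are > 2.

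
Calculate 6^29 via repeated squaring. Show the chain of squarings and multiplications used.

Computing 6^29 by squaring (build up from 6^1; each line after the first costs one multiplication):

6^1 = 6
6^2 = (6^1)^2 = 6^2 = 36
6^3 = 6 * 6^2 = 6 * 36 = 216
6^6 = (6^3)^2 = 216^2 = 46656
6^7 = 6 * 6^6 = 6 * 46656 = 279936
6^14 = (6^7)^2 = 279936^2 = 78364164096
6^28 = (6^14)^2 = 78364164096^2 = 6140942214464815497216
6^29 = 6 * 6^28 = 6 * 6140942214464815497216 = 36845653286788892983296

Result: 36845653286788892983296
Multiplications needed: 7 (7 lines after 6^1)

6^29 = 36845653286788892983296. Using exponentiation by squaring, this requires 7 multiplications. The key idea: if the exponent is even, square the half-power; if odd, multiply by the base once.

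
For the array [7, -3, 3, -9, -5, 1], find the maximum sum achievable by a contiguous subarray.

Using Kadane's algorithm on [7, -3, 3, -9, -5, 1]:

Scanning through the array:
Position 1 (value -3): max_ending_here = 4, max_so_far = 7
Position 2 (value 3): max_ending_here = 7, max_so_far = 7
Position 3 (value -9): max_ending_here = -2, max_so_far = 7
Position 4 (value -5): max_ending_here = -5, max_so_far = 7
Position 5 (value 1): max_ending_here = 1, max_so_far = 7

Maximum subarray: [7]
Maximum sum: 7

The maximum subarray is [7] with sum 7. This subarray runs from index 0 to index 0.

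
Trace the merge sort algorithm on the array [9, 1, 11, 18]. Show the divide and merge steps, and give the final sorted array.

Merge sort trace:

Split: [9, 1, 11, 18] -> [9, 1] and [11, 18]
  Split: [9, 1] -> [9] and [1]
  Merge: [9] + [1] -> [1, 9]
  Split: [11, 18] -> [11] and [18]
  Merge: [11] + [18] -> [11, 18]
Merge: [1, 9] + [11, 18] -> [1, 9, 11, 18]

Final sorted array: [1, 9, 11, 18]

The merge sort proceeds by recursively splitting the array and merging sorted halves.
After all merges, the sorted array is [1, 9, 11, 18].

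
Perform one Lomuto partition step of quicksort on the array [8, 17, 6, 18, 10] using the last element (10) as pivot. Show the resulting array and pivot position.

Lomuto partition with pivot = 10:

Initial array: [8, 17, 6, 18, 10]

arr[0]=8 <= 10: swap with position 0, array becomes [8, 17, 6, 18, 10]
arr[1]=17 > 10: no swap
arr[2]=6 <= 10: swap with position 1, array becomes [8, 6, 17, 18, 10]
arr[3]=18 > 10: no swap

Place pivot at position 2: [8, 6, 10, 18, 17]
Pivot position: 2

After partitioning with pivot 10, the array becomes [8, 6, 10, 18, 17]. The pivot is placed at index 2. All elements to the left of the pivot are <= 10, and all elements to the right are > 10.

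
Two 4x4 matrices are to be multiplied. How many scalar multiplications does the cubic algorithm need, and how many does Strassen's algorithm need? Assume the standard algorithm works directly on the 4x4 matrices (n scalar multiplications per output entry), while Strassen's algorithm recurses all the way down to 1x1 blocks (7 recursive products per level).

Matrix multiplication for 4x4 matrices:

Standard algorithm: 4^3 = 64 multiplications
Strassen's algorithm: 7^(log2(4)) = 7^2 = 49 multiplications
Savings: 64 - 49 = 15 multiplications

Standard: 64 multiplications (4^3). Strassen: 49 multiplications (7^2). Strassen reduces 8 recursive multiplications to 7 at each level.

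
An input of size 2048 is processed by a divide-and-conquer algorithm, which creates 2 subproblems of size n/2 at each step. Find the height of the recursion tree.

For divide and conquer with division factor 2:

Problem sizes at each level:
Level 0: 2048
Level 1: 1024
Level 2: 512
Level 3: 256
Level 4: 128
Level 5: 64
Level 6: 32
Level 7: 16
Level 8: 8
Level 9: 4
Level 10: 2
Level 11: 1

The root is level 0 and the size-1 base case is level 11 (the tree spans levels 0 through 11, i.e. 12 levels counting the root), so the depth is the number of divisions: log_2(2048) = 11

The recursion tree depth is log_2(2048) = 11. At each level, the problem size is divided by 2, so it takes 11 divisions to reduce to a base case of size 1. The algorithm makes 2 recursive calls at each level.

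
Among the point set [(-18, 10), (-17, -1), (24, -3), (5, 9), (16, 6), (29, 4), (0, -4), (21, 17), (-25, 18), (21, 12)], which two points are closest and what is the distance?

Computing all pairwise distances among 10 points:

d((-18, 10), (-17, -1)) = 11.0454
d((-18, 10), (24, -3)) = 43.9659
d((-18, 10), (5, 9)) = 23.0217
d((-18, 10), (16, 6)) = 34.2345
d((-18, 10), (29, 4)) = 47.3814
d((-18, 10), (0, -4)) = 22.8035
d((-18, 10), (21, 17)) = 39.6232
d((-18, 10), (-25, 18)) = 10.6301
d((-18, 10), (21, 12)) = 39.0512
d((-17, -1), (24, -3)) = 41.0488
d((-17, -1), (5, 9)) = 24.1661
d((-17, -1), (16, 6)) = 33.7343
d((-17, -1), (29, 4)) = 46.2709
d((-17, -1), (0, -4)) = 17.2627
d((-17, -1), (21, 17)) = 42.0476
d((-17, -1), (-25, 18)) = 20.6155
d((-17, -1), (21, 12)) = 40.1622
d((24, -3), (5, 9)) = 22.4722
d((24, -3), (16, 6)) = 12.0416
d((24, -3), (29, 4)) = 8.6023
d((24, -3), (0, -4)) = 24.0208
d((24, -3), (21, 17)) = 20.2237
d((24, -3), (-25, 18)) = 53.3104
d((24, -3), (21, 12)) = 15.2971
d((5, 9), (16, 6)) = 11.4018
d((5, 9), (29, 4)) = 24.5153
d((5, 9), (0, -4)) = 13.9284
d((5, 9), (21, 17)) = 17.8885
d((5, 9), (-25, 18)) = 31.3209
d((5, 9), (21, 12)) = 16.2788
d((16, 6), (29, 4)) = 13.1529
d((16, 6), (0, -4)) = 18.868
d((16, 6), (21, 17)) = 12.083
d((16, 6), (-25, 18)) = 42.72
d((16, 6), (21, 12)) = 7.8102
d((29, 4), (0, -4)) = 30.0832
d((29, 4), (21, 17)) = 15.2643
d((29, 4), (-25, 18)) = 55.7853
d((29, 4), (21, 12)) = 11.3137
d((0, -4), (21, 17)) = 29.6985
d((0, -4), (-25, 18)) = 33.3017
d((0, -4), (21, 12)) = 26.4008
d((21, 17), (-25, 18)) = 46.0109
d((21, 17), (21, 12)) = 5.0 <-- minimum
d((-25, 18), (21, 12)) = 46.3897

Closest pair: (21, 17) and (21, 12) with distance 5.0

The closest pair is (21, 17) and (21, 12) with Euclidean distance 5.0. For 10 points, brute-force pairwise comparison is shown above. For large n, the divide-and-conquer algorithm (sort by x, recurse on halves, check the dividing strip) achieves O(n log n).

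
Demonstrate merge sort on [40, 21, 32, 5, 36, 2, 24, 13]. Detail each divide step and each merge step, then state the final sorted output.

Merge sort trace:

Split: [40, 21, 32, 5, 36, 2, 24, 13] -> [40, 21, 32, 5] and [36, 2, 24, 13]
  Split: [40, 21, 32, 5] -> [40, 21] and [32, 5]
    Split: [40, 21] -> [40] and [21]
    Merge: [40] + [21] -> [21, 40]
    Split: [32, 5] -> [32] and [5]
    Merge: [32] + [5] -> [5, 32]
  Merge: [21, 40] + [5, 32] -> [5, 21, 32, 40]
  Split: [36, 2, 24, 13] -> [36, 2] and [24, 13]
    Split: [36, 2] -> [36] and [2]
    Merge: [36] + [2] -> [2, 36]
    Split: [24, 13] -> [24] and [13]
    Merge: [24] + [13] -> [13, 24]
  Merge: [2, 36] + [13, 24] -> [2, 13, 24, 36]
Merge: [5, 21, 32, 40] + [2, 13, 24, 36] -> [2, 5, 13, 21, 24, 32, 36, 40]

Final sorted array: [2, 5, 13, 21, 24, 32, 36, 40]

The merge sort proceeds by recursively splitting the array and merging sorted halves.
After all merges, the sorted array is [2, 5, 13, 21, 24, 32, 36, 40].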